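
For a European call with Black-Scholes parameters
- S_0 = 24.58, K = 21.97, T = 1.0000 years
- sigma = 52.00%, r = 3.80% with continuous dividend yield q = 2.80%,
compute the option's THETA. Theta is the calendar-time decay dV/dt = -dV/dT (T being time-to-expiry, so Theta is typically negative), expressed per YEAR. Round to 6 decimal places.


Answer: Theta = -2.125474

Derivation:
d1 = 0.4951061880; d2 = -0.0248938120
phi(d1) = 0.3529236262; exp(-qT) = 0.9723883668; exp(-rT) = 0.9627129409
Theta = -S*exp(-qT)*phi(d1)*sigma/(2*sqrt(T)) - r*K*exp(-rT)*N(d2) + q*S*exp(-qT)*N(d1)
N(d1) = 0.6897374170; N(d2) = 0.4900698315; sqrt(T) = 1.0000000000
Term 1 = -24.5800 * 0.9723883668 * 0.3529236262 * 0.5200 / (2 * 1.0000000000) = -2.1931872571
Term 2 = -0.0380 * 21.9700 * 0.9627129409 * 0.4900698315 = -0.3938840834
Term 3 = 0.0280 * 24.5800 * 0.9723883668 * 0.6897374170 = 0.4615975029
Theta = -2.1931872571 + (-0.3938840834) + (0.4615975029) = -2.125474


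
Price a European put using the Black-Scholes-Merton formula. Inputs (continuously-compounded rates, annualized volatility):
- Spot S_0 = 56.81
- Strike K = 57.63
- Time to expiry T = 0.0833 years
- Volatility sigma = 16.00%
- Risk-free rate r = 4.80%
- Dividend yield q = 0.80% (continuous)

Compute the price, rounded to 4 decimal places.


Answer: Price = 1.3952

Derivation:
d1 = (ln(S/K) + (r - q + 0.5*sigma^2) * T) / (sigma * sqrt(T)) = -0.21509140
d2 = d1 - sigma * sqrt(T) = -0.26127018
exp(-rT) = 0.99600958; exp(-qT) = 0.99933382
P = K * exp(-rT) * N(-d2) - S_0 * exp(-qT) * N(-d1)
N(-d1) = 0.58515197; N(-d2) = 0.60305792
P = 57.6300 * 0.99600958 * 0.60305792 - 56.8100 * 0.99933382 * 0.58515197 = 1.3952


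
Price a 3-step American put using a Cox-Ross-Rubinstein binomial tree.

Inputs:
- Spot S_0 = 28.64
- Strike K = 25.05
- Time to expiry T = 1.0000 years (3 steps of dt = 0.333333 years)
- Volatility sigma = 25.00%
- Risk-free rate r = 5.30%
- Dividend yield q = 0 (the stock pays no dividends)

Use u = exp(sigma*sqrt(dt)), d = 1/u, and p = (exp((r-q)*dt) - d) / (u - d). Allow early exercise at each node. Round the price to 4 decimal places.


Answer: Price = V(0,0) = 0.8387

Derivation:
dt = T/N = 0.333333
u = exp(sigma*sqrt(dt)) = 1.155274; d = 1/u = 0.865596
p = (exp((r-q)*dt) - d) / (u - d) = 0.525507
Discount per step: exp(-r*dt) = 0.982488
Stock lattice S(k, i) with i counting down-moves:
  k=0: S(0,0) = 28.6400
  k=1: S(1,0) = 33.0870; S(1,1) = 24.7907
  k=2: S(2,0) = 38.2246; S(2,1) = 28.6400; S(2,2) = 21.4587
  k=3: S(3,0) = 44.1599; S(3,1) = 33.0870; S(3,2) = 24.7907; S(3,3) = 18.5745
Terminal payoffs V(N, i) = max(K - S_T, 0):
  V(3,0) = 0.000000; V(3,1) = 0.000000; V(3,2) = 0.259345; V(3,3) = 6.475463
Backward induction: V(k, i) = exp(-r*dt) * [p * V(k+1, i) + (1-p) * V(k+1, i+1)]; then take max(V_cont, immediate exercise) for American.
  V(2,0) = exp(-r*dt) * [p*0.000000 + (1-p)*0.000000] = 0.000000; exercise = 0.000000; V(2,0) = max -> 0.000000
  V(2,1) = exp(-r*dt) * [p*0.000000 + (1-p)*0.259345] = 0.120902; exercise = 0.000000; V(2,1) = max -> 0.120902
  V(2,2) = exp(-r*dt) * [p*0.259345 + (1-p)*6.475463] = 3.152657; exercise = 3.591320; V(2,2) = max -> 3.591320
  V(1,0) = exp(-r*dt) * [p*0.000000 + (1-p)*0.120902] = 0.056363; exercise = 0.000000; V(1,0) = max -> 0.056363
  V(1,1) = exp(-r*dt) * [p*0.120902 + (1-p)*3.591320] = 1.736638; exercise = 0.259345; V(1,1) = max -> 1.736638
  V(0,0) = exp(-r*dt) * [p*0.056363 + (1-p)*1.736638] = 0.838693; exercise = 0.000000; V(0,0) = max -> 0.838693


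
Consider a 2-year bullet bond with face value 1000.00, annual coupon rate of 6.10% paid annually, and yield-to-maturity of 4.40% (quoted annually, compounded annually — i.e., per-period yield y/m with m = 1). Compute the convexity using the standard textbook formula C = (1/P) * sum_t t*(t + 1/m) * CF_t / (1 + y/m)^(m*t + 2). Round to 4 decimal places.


Coupon per period c = face * coupon_rate / m = 61.000000
Periods per year m = 1; per-period yield y/m = 0.044000
Number of cashflows N = 2
Cashflows (t years, CF_t, discount factor 1/(1+y/m)^(m*t), PV):
  t = 1.0000: CF_t = 61.000000, DF = 0.957854, PV = 58.429119
  t = 2.0000: CF_t = 1061.000000, DF = 0.917485, PV = 973.451652
Price P = sum_t PV_t = 1031.880771
Convexity numerator sum_t t*(t + 1/m) * CF_t / (1+y/m)^(m*t + 2):
  t = 1.0000: term = 107.215687
  t = 2.0000: term = 5358.764105
Convexity = (1/P) * sum = 5465.979792 / 1031.880771 = 5.297104

Answer: Convexity = 5.2971


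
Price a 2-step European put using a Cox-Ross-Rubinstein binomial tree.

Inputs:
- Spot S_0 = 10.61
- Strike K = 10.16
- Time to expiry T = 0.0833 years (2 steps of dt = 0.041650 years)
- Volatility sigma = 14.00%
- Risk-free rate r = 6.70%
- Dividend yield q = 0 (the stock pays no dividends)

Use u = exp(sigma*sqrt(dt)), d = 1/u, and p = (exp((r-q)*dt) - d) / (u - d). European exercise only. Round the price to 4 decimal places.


dt = T/N = 0.041650
u = exp(sigma*sqrt(dt)) = 1.028984; d = 1/u = 0.971833
p = (exp((r-q)*dt) - d) / (u - d) = 0.541753
Discount per step: exp(-r*dt) = 0.997213
Stock lattice S(k, i) with i counting down-moves:
  k=0: S(0,0) = 10.6100
  k=1: S(1,0) = 10.9175; S(1,1) = 10.3111
  k=2: S(2,0) = 11.2339; S(2,1) = 10.6100; S(2,2) = 10.0207
Terminal payoffs V(N, i) = max(K - S_T, 0):
  V(2,0) = 0.000000; V(2,1) = 0.000000; V(2,2) = 0.139293
Backward induction: V(k, i) = exp(-r*dt) * [p * V(k+1, i) + (1-p) * V(k+1, i+1)].
  V(1,0) = exp(-r*dt) * [p*0.000000 + (1-p)*0.000000] = 0.000000
  V(1,1) = exp(-r*dt) * [p*0.000000 + (1-p)*0.139293] = 0.063653
  V(0,0) = exp(-r*dt) * [p*0.000000 + (1-p)*0.063653] = 0.029087

Answer: Price = V(0,0) = 0.0291


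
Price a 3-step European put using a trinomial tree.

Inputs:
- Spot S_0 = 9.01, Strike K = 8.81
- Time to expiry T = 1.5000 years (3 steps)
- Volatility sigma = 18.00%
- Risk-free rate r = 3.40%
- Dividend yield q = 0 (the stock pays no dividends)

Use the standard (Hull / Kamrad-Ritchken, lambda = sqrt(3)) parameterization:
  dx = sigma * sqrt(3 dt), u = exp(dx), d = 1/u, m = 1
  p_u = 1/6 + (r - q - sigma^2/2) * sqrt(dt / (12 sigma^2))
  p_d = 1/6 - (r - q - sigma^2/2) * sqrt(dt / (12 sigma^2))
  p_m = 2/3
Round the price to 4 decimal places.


dt = T/N = 0.500000; dx = sigma*sqrt(3*dt) = 0.220454
u = exp(dx) = 1.246643; d = 1/u = 0.802154
p_u = 0.186852, p_m = 0.666667, p_d = 0.146481
Discount per step: exp(-r*dt) = 0.983144
Stock lattice S(k, j) with j the centered position index:
  k=0: S(0,+0) = 9.0100
  k=1: S(1,-1) = 7.2274; S(1,+0) = 9.0100; S(1,+1) = 11.2323
  k=2: S(2,-2) = 5.7975; S(2,-1) = 7.2274; S(2,+0) = 9.0100; S(2,+1) = 11.2323; S(2,+2) = 14.0026
  k=3: S(3,-3) = 4.6505; S(3,-2) = 5.7975; S(3,-1) = 7.2274; S(3,+0) = 9.0100; S(3,+1) = 11.2323; S(3,+2) = 14.0026; S(3,+3) = 17.4562
Terminal payoffs V(N, j) = max(K - S_T, 0):
  V(3,-3) = 4.159509; V(3,-2) = 3.012499; V(3,-1) = 1.582588; V(3,+0) = 0.000000; V(3,+1) = 0.000000; V(3,+2) = 0.000000; V(3,+3) = 0.000000
Backward induction: V(k, j) = exp(-r*dt) * [p_u * V(k+1, j+1) + p_m * V(k+1, j) + p_d * V(k+1, j-1)]
  V(2,-2) = exp(-r*dt) * [p_u*1.582588 + p_m*3.012499 + p_d*4.159509] = 2.864224
  V(2,-1) = exp(-r*dt) * [p_u*0.000000 + p_m*1.582588 + p_d*3.012499] = 1.471110
  V(2,+0) = exp(-r*dt) * [p_u*0.000000 + p_m*0.000000 + p_d*1.582588] = 0.227912
  V(2,+1) = exp(-r*dt) * [p_u*0.000000 + p_m*0.000000 + p_d*0.000000] = 0.000000
  V(2,+2) = exp(-r*dt) * [p_u*0.000000 + p_m*0.000000 + p_d*0.000000] = 0.000000
  V(1,-1) = exp(-r*dt) * [p_u*0.227912 + p_m*1.471110 + p_d*2.864224] = 1.418559
  V(1,+0) = exp(-r*dt) * [p_u*0.000000 + p_m*0.227912 + p_d*1.471110] = 0.361237
  V(1,+1) = exp(-r*dt) * [p_u*0.000000 + p_m*0.000000 + p_d*0.227912] = 0.032822
  V(0,+0) = exp(-r*dt) * [p_u*0.032822 + p_m*0.361237 + p_d*1.418559] = 0.447084

Answer: Price = V(0,0) = 0.4471


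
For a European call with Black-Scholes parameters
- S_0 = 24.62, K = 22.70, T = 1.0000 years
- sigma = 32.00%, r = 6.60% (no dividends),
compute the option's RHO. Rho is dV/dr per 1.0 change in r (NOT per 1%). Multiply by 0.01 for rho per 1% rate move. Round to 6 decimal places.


d1 = 0.6199818633; d2 = 0.2999818633
phi(d1) = 0.3291876623; exp(-qT) = 1.0000000000; exp(-rT) = 0.9361308643
N(d2) = 0.6179045051
Rho = K*T*exp(-rT)*N(d2) = 22.7000 * 1.0000 * 0.9361308643 * 0.6179045051 = 13.130576

Answer: Rho = 13.130576


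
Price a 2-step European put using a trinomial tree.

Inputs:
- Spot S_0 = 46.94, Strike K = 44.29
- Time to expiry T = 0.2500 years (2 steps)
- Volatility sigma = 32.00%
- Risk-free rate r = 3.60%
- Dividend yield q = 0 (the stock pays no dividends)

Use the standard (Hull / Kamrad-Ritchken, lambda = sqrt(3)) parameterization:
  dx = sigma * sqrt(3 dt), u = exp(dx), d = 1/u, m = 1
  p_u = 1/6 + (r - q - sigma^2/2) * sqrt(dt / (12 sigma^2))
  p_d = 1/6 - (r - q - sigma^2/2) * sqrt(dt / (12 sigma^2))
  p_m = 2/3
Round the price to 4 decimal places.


dt = T/N = 0.125000; dx = sigma*sqrt(3*dt) = 0.195959
u = exp(dx) = 1.216477; d = 1/u = 0.822046
p_u = 0.161819, p_m = 0.666667, p_d = 0.171515
Discount per step: exp(-r*dt) = 0.995510
Stock lattice S(k, j) with j the centered position index:
  k=0: S(0,+0) = 46.9400
  k=1: S(1,-1) = 38.5868; S(1,+0) = 46.9400; S(1,+1) = 57.1014
  k=2: S(2,-2) = 31.7201; S(2,-1) = 38.5868; S(2,+0) = 46.9400; S(2,+1) = 57.1014; S(2,+2) = 69.4626
Terminal payoffs V(N, j) = max(K - S_T, 0):
  V(2,-2) = 12.569859; V(2,-1) = 5.703171; V(2,+0) = 0.000000; V(2,+1) = 0.000000; V(2,+2) = 0.000000
Backward induction: V(k, j) = exp(-r*dt) * [p_u * V(k+1, j+1) + p_m * V(k+1, j) + p_d * V(k+1, j-1)]
  V(1,-1) = exp(-r*dt) * [p_u*0.000000 + p_m*5.703171 + p_d*12.569859] = 5.931277
  V(1,+0) = exp(-r*dt) * [p_u*0.000000 + p_m*0.000000 + p_d*5.703171] = 0.973785
  V(1,+1) = exp(-r*dt) * [p_u*0.000000 + p_m*0.000000 + p_d*0.000000] = 0.000000
  V(0,+0) = exp(-r*dt) * [p_u*0.000000 + p_m*0.973785 + p_d*5.931277] = 1.659009

Answer: Price = V(0,0) = 1.6590


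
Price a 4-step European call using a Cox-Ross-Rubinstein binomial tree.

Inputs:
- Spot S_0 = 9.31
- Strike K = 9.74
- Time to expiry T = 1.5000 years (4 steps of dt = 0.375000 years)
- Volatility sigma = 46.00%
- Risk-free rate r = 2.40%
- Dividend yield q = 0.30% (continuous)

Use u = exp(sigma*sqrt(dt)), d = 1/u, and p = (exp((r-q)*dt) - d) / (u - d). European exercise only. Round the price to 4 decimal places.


dt = T/N = 0.375000
u = exp(sigma*sqrt(dt)) = 1.325370; d = 1/u = 0.754507
p = (exp((r-q)*dt) - d) / (u - d) = 0.443889
Discount per step: exp(-r*dt) = 0.991040
Stock lattice S(k, i) with i counting down-moves:
  k=0: S(0,0) = 9.3100
  k=1: S(1,0) = 12.3392; S(1,1) = 7.0245
  k=2: S(2,0) = 16.3540; S(2,1) = 9.3100; S(2,2) = 5.3000
  k=3: S(3,0) = 21.6751; S(3,1) = 12.3392; S(3,2) = 7.0245; S(3,3) = 3.9989
  k=4: S(4,0) = 28.7275; S(4,1) = 16.3540; S(4,2) = 9.3100; S(4,3) = 5.3000; S(4,4) = 3.0172
Terminal payoffs V(N, i) = max(S_T - K, 0):
  V(4,0) = 18.987486; V(4,1) = 6.613987; V(4,2) = 0.000000; V(4,3) = 0.000000; V(4,4) = 0.000000
Backward induction: V(k, i) = exp(-r*dt) * [p * V(k+1, i) + (1-p) * V(k+1, i+1)].
  V(3,0) = exp(-r*dt) * [p*18.987486 + (1-p)*6.613987] = 11.997972
  V(3,1) = exp(-r*dt) * [p*6.613987 + (1-p)*0.000000] = 2.909569
  V(3,2) = exp(-r*dt) * [p*0.000000 + (1-p)*0.000000] = 0.000000
  V(3,3) = exp(-r*dt) * [p*0.000000 + (1-p)*0.000000] = 0.000000
  V(2,0) = exp(-r*dt) * [p*11.997972 + (1-p)*2.909569] = 6.881593
  V(2,1) = exp(-r*dt) * [p*2.909569 + (1-p)*0.000000] = 1.279953
  V(2,2) = exp(-r*dt) * [p*0.000000 + (1-p)*0.000000] = 0.000000
  V(1,0) = exp(-r*dt) * [p*6.881593 + (1-p)*1.279953] = 3.732711
  V(1,1) = exp(-r*dt) * [p*1.279953 + (1-p)*0.000000] = 0.563066
  V(0,0) = exp(-r*dt) * [p*3.732711 + (1-p)*0.563066] = 1.952384

Answer: Price = V(0,0) = 1.9524


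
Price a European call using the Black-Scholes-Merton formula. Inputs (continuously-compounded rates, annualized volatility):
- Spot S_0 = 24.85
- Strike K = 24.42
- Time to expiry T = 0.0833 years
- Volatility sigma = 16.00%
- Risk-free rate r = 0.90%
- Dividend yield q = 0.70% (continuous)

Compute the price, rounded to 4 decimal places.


d1 = (ln(S/K) + (r - q + 0.5*sigma^2) * T) / (sigma * sqrt(T)) = 0.40469070
d2 = d1 - sigma * sqrt(T) = 0.35851191
exp(-rT) = 0.99925058; exp(-qT) = 0.99941707
C = S_0 * exp(-qT) * N(d1) - K * exp(-rT) * N(d2)
N(d1) = 0.65714756; N(d2) = 0.64001987
C = 24.8500 * 0.99941707 * 0.65714756 - 24.4200 * 0.99925058 * 0.64001987 = 0.7030

Answer: Price = 0.7030


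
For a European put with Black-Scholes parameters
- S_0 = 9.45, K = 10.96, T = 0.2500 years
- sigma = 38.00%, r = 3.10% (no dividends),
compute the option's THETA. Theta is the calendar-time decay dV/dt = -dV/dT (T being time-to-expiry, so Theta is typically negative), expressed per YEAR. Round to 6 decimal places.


d1 = -0.6444081053; d2 = -0.8344081053
phi(d1) = 0.3241433456; exp(-qT) = 1.0000000000; exp(-rT) = 0.9922799538
Theta = -S*exp(-qT)*phi(d1)*sigma/(2*sqrt(T)) + r*K*exp(-rT)*N(-d2) - q*S*exp(-qT)*N(-d1)
N(-d1) = 0.7403445850; N(-d2) = 0.7979744743; sqrt(T) = 0.5000000000
Term 1 = -9.4500 * 1.0000000000 * 0.3241433456 * 0.3800 / (2 * 0.5000000000) = -1.1639987540
Term 2 = 0.0310 * 10.9600 * 0.9922799538 * 0.7979744743 = 0.2690267499
Term 3 = 0 (no dividend yield, q = 0)
Theta = -1.1639987540 + (0.2690267499) + (0.0000000000) = -0.894972

Answer: Theta = -0.894972


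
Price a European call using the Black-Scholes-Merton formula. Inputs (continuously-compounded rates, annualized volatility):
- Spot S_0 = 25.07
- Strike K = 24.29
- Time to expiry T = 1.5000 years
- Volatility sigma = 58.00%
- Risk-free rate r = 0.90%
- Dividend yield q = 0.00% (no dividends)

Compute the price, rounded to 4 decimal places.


Answer: Price = 7.3705

Derivation:
d1 = (ln(S/K) + (r - q + 0.5*sigma^2) * T) / (sigma * sqrt(T)) = 0.41867575
d2 = d1 - sigma * sqrt(T) = -0.29167627
exp(-rT) = 0.98659072; exp(-qT) = 1.00000000
C = S_0 * exp(-qT) * N(d1) - K * exp(-rT) * N(d2)
N(d1) = 0.66227344; N(d2) = 0.38526708
C = 25.0700 * 1.00000000 * 0.66227344 - 24.2900 * 0.98659072 * 0.38526708 = 7.3705


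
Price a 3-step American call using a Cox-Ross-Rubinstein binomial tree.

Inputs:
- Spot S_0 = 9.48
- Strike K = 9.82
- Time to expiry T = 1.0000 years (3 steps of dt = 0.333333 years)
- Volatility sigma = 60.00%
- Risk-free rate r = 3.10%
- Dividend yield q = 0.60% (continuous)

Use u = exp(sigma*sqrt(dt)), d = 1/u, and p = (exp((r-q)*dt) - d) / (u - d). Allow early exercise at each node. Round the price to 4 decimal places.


Answer: Price = V(0,0) = 2.3598

Derivation:
dt = T/N = 0.333333
u = exp(sigma*sqrt(dt)) = 1.413982; d = 1/u = 0.707222
p = (exp((r-q)*dt) - d) / (u - d) = 0.426093
Discount per step: exp(-r*dt) = 0.989720
Stock lattice S(k, i) with i counting down-moves:
  k=0: S(0,0) = 9.4800
  k=1: S(1,0) = 13.4046; S(1,1) = 6.7045
  k=2: S(2,0) = 18.9538; S(2,1) = 9.4800; S(2,2) = 4.7415
  k=3: S(3,0) = 26.8003; S(3,1) = 13.4046; S(3,2) = 6.7045; S(3,3) = 3.3533
Terminal payoffs V(N, i) = max(S_T - K, 0):
  V(3,0) = 16.980346; V(3,1) = 3.584554; V(3,2) = 0.000000; V(3,3) = 0.000000
Backward induction: V(k, i) = exp(-r*dt) * [p * V(k+1, i) + (1-p) * V(k+1, i+1)]; then take max(V_cont, immediate exercise) for American.
  V(2,0) = exp(-r*dt) * [p*16.980346 + (1-p)*3.584554] = 9.196885; exercise = 9.133804; V(2,0) = max -> 9.196885
  V(2,1) = exp(-r*dt) * [p*3.584554 + (1-p)*0.000000] = 1.511653; exercise = 0.000000; V(2,1) = max -> 1.511653
  V(2,2) = exp(-r*dt) * [p*0.000000 + (1-p)*0.000000] = 0.000000; exercise = 0.000000; V(2,2) = max -> 0.000000
  V(1,0) = exp(-r*dt) * [p*9.196885 + (1-p)*1.511653] = 4.737076; exercise = 3.584554; V(1,0) = max -> 4.737076
  V(1,1) = exp(-r*dt) * [p*1.511653 + (1-p)*0.000000] = 0.637484; exercise = 0.000000; V(1,1) = max -> 0.637484
  V(0,0) = exp(-r*dt) * [p*4.737076 + (1-p)*0.637484] = 2.359782; exercise = 0.000000; V(0,0) = max -> 2.359782


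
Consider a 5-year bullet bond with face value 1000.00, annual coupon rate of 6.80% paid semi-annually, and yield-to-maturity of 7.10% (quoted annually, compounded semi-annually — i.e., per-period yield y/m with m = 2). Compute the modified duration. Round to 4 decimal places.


Coupon per period c = face * coupon_rate / m = 34.000000
Periods per year m = 2; per-period yield y/m = 0.035500
Number of cashflows N = 10
Cashflows (t years, CF_t, discount factor 1/(1+y/m)^(m*t), PV):
  t = 0.5000: CF_t = 34.000000, DF = 0.965717, PV = 32.834380
  t = 1.0000: CF_t = 34.000000, DF = 0.932609, PV = 31.708720
  t = 1.5000: CF_t = 34.000000, DF = 0.900637, PV = 30.621651
  t = 2.0000: CF_t = 34.000000, DF = 0.869760, PV = 29.571851
  t = 2.5000: CF_t = 34.000000, DF = 0.839942, PV = 28.558040
  t = 3.0000: CF_t = 34.000000, DF = 0.811147, PV = 27.578986
  t = 3.5000: CF_t = 34.000000, DF = 0.783338, PV = 26.633497
  t = 4.0000: CF_t = 34.000000, DF = 0.756483, PV = 25.720422
  t = 4.5000: CF_t = 34.000000, DF = 0.730549, PV = 24.838650
  t = 5.0000: CF_t = 1034.000000, DF = 0.705503, PV = 729.490275
Price P = sum_t PV_t = 987.556472
First compute Macaulay numerator sum_t t * PV_t:
  t * PV_t at t = 0.5000: 16.417190
  t * PV_t at t = 1.0000: 31.708720
  t * PV_t at t = 1.5000: 45.932477
  t * PV_t at t = 2.0000: 59.143701
  t * PV_t at t = 2.5000: 71.395101
  t * PV_t at t = 3.0000: 82.736959
  t * PV_t at t = 3.5000: 93.217240
  t * PV_t at t = 4.0000: 102.881688
  t * PV_t at t = 4.5000: 111.773925
  t * PV_t at t = 5.0000: 3647.451374
Macaulay duration D = 4262.658374 / 987.556472 = 4.316369
Modified duration = D / (1 + y/m) = 4.316369 / (1 + 0.035500) = 4.168391

Answer: Modified duration = 4.1684


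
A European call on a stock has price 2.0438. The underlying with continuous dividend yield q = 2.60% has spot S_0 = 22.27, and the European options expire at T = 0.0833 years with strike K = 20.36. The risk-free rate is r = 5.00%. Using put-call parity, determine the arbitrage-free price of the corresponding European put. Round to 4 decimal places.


Put-call parity: C - P = S_0 * exp(-qT) - K * exp(-rT).
S_0 * exp(-qT) = 22.2700 * 0.99783654 = 22.22181983
K * exp(-rT) = 20.3600 * 0.99584366 = 20.27537695
P = C - S*exp(-qT) + K*exp(-rT)
P = 2.0438 - 22.22181983 + 20.27537695 = 0.0974

Answer: Put price = 0.0974


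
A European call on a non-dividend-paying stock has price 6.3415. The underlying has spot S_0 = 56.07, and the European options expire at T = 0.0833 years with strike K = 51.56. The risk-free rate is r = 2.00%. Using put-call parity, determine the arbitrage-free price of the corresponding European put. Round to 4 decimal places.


Answer: Put price = 1.7457

Derivation:
Put-call parity: C - P = S_0 * exp(-qT) - K * exp(-rT).
S_0 * exp(-qT) = 56.0700 * 1.00000000 = 56.07000000
K * exp(-rT) = 51.5600 * 0.99833539 = 51.47417255
P = C - S*exp(-qT) + K*exp(-rT)
P = 6.3415 - 56.07000000 + 51.47417255 = 1.7457


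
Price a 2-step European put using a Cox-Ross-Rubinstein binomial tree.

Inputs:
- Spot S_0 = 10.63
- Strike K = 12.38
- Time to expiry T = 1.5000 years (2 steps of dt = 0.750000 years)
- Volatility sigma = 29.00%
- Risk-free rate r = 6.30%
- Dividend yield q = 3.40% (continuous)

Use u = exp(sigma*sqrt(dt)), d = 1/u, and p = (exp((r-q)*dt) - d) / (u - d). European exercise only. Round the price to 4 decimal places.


Answer: Price = V(0,0) = 2.2533

Derivation:
dt = T/N = 0.750000
u = exp(sigma*sqrt(dt)) = 1.285500; d = 1/u = 0.777908
p = (exp((r-q)*dt) - d) / (u - d) = 0.480860
Discount per step: exp(-r*dt) = 0.953849
Stock lattice S(k, i) with i counting down-moves:
  k=0: S(0,0) = 10.6300
  k=1: S(1,0) = 13.6649; S(1,1) = 8.2692
  k=2: S(2,0) = 17.5662; S(2,1) = 10.6300; S(2,2) = 6.4326
Terminal payoffs V(N, i) = max(K - S_T, 0):
  V(2,0) = 0.000000; V(2,1) = 1.750000; V(2,2) = 5.947357
Backward induction: V(k, i) = exp(-r*dt) * [p * V(k+1, i) + (1-p) * V(k+1, i+1)].
  V(1,0) = exp(-r*dt) * [p*0.000000 + (1-p)*1.750000] = 0.866567
  V(1,1) = exp(-r*dt) * [p*1.750000 + (1-p)*5.947357] = 3.747688
  V(0,0) = exp(-r*dt) * [p*0.866567 + (1-p)*3.747688] = 2.253251


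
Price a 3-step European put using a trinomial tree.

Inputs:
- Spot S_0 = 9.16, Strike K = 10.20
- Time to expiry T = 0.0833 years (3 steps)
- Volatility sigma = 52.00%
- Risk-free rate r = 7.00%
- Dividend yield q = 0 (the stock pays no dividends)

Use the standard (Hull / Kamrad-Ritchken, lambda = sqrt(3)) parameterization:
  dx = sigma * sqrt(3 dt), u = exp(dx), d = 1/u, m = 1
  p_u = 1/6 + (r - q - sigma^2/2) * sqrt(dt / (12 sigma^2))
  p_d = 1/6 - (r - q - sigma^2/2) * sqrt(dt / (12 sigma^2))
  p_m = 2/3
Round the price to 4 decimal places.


dt = T/N = 0.027767; dx = sigma*sqrt(3*dt) = 0.150081
u = exp(dx) = 1.161928; d = 1/u = 0.860638
p_u = 0.160635, p_m = 0.666667, p_d = 0.172698
Discount per step: exp(-r*dt) = 0.998058
Stock lattice S(k, j) with j the centered position index:
  k=0: S(0,+0) = 9.1600
  k=1: S(1,-1) = 7.8834; S(1,+0) = 9.1600; S(1,+1) = 10.6433
  k=2: S(2,-2) = 6.7848; S(2,-1) = 7.8834; S(2,+0) = 9.1600; S(2,+1) = 10.6433; S(2,+2) = 12.3667
  k=3: S(3,-3) = 5.8393; S(3,-2) = 6.7848; S(3,-1) = 7.8834; S(3,+0) = 9.1600; S(3,+1) = 10.6433; S(3,+2) = 12.3667; S(3,+3) = 14.3692
Terminal payoffs V(N, j) = max(K - S_T, 0):
  V(3,-3) = 4.360746; V(3,-2) = 3.415205; V(3,-1) = 2.316554; V(3,+0) = 1.040000; V(3,+1) = 0.000000; V(3,+2) = 0.000000; V(3,+3) = 0.000000
Backward induction: V(k, j) = exp(-r*dt) * [p_u * V(k+1, j+1) + p_m * V(k+1, j) + p_d * V(k+1, j-1)]
  V(2,-2) = exp(-r*dt) * [p_u*2.316554 + p_m*3.415205 + p_d*4.360746] = 3.395410
  V(2,-1) = exp(-r*dt) * [p_u*1.040000 + p_m*2.316554 + p_d*3.415205] = 2.296761
  V(2,+0) = exp(-r*dt) * [p_u*0.000000 + p_m*1.040000 + p_d*2.316554] = 1.091274
  V(2,+1) = exp(-r*dt) * [p_u*0.000000 + p_m*0.000000 + p_d*1.040000] = 0.179257
  V(2,+2) = exp(-r*dt) * [p_u*0.000000 + p_m*0.000000 + p_d*0.000000] = 0.000000
  V(1,-1) = exp(-r*dt) * [p_u*1.091274 + p_m*2.296761 + p_d*3.395410] = 2.288399
  V(1,+0) = exp(-r*dt) * [p_u*0.179257 + p_m*1.091274 + p_d*2.296761] = 1.150719
  V(1,+1) = exp(-r*dt) * [p_u*0.000000 + p_m*0.179257 + p_d*1.091274] = 0.307368
  V(0,+0) = exp(-r*dt) * [p_u*0.307368 + p_m*1.150719 + p_d*2.288399] = 1.209369

Answer: Price = V(0,0) = 1.2094


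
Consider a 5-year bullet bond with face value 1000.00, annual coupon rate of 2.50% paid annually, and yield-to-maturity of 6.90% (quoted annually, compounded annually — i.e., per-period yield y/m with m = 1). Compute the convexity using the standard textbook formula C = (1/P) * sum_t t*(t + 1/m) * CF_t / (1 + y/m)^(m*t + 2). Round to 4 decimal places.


Coupon per period c = face * coupon_rate / m = 25.000000
Periods per year m = 1; per-period yield y/m = 0.069000
Number of cashflows N = 5
Cashflows (t years, CF_t, discount factor 1/(1+y/m)^(m*t), PV):
  t = 1.0000: CF_t = 25.000000, DF = 0.935454, PV = 23.386342
  t = 2.0000: CF_t = 25.000000, DF = 0.875074, PV = 21.876840
  t = 3.0000: CF_t = 25.000000, DF = 0.818591, PV = 20.464771
  t = 4.0000: CF_t = 25.000000, DF = 0.765754, PV = 19.143846
  t = 5.0000: CF_t = 1025.000000, DF = 0.716327, PV = 734.235434
Price P = sum_t PV_t = 819.107233
Convexity numerator sum_t t*(t + 1/m) * CF_t / (1+y/m)^(m*t + 2):
  t = 1.0000: term = 40.929542
  t = 2.0000: term = 114.863075
  t = 3.0000: term = 214.898176
  t = 4.0000: term = 335.045487
  t = 5.0000: term = 19275.301666
Convexity = (1/P) * sum = 19981.037946 / 819.107233 = 24.393678

Answer: Convexity = 24.3937


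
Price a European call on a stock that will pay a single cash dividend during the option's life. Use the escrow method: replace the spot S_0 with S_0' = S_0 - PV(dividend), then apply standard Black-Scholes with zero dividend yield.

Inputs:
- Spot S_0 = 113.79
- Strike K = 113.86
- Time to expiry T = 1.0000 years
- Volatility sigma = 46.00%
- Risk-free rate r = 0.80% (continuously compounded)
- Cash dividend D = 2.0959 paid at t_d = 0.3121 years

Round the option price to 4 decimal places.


PV(D) = D * exp(-r * t_d) = 2.0959 * 0.99750631 = 2.09067348
S_0' = S_0 - PV(D) = 113.7900 - 2.09067348 = 111.69932652
d1 = (ln(S_0'/K) + (r + sigma^2/2)*T) / (sigma*sqrt(T)) = 0.20574142
d2 = d1 - sigma*sqrt(T) = -0.25425858
exp(-rT) = 0.99203191
N(d1) = 0.58150355; N(d2) = 0.39964790
C = S_0' * N(d1) - K * exp(-rT) * N(d2) = 111.69932652 * 0.58150355 - 113.8600 * 0.99203191 * 0.39964790 = 19.8122

Answer: Price = 19.8122


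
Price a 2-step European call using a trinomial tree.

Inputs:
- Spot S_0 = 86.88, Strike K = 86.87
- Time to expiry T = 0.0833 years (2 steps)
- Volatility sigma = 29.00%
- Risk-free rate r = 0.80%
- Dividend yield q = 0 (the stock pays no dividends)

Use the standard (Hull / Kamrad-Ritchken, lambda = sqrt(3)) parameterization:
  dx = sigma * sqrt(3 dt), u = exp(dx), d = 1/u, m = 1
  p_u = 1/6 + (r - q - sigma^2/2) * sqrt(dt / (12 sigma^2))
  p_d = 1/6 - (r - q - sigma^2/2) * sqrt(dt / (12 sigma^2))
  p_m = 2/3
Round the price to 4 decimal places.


Answer: Price = V(0,0) = 2.5079

Derivation:
dt = T/N = 0.041650; dx = sigma*sqrt(3*dt) = 0.102510
u = exp(dx) = 1.107948; d = 1/u = 0.902569
p_u = 0.159749, p_m = 0.666667, p_d = 0.173584
Discount per step: exp(-r*dt) = 0.999667
Stock lattice S(k, j) with j the centered position index:
  k=0: S(0,+0) = 86.8800
  k=1: S(1,-1) = 78.4152; S(1,+0) = 86.8800; S(1,+1) = 96.2586
  k=2: S(2,-2) = 70.7751; S(2,-1) = 78.4152; S(2,+0) = 86.8800; S(2,+1) = 96.2586; S(2,+2) = 106.6495
Terminal payoffs V(N, j) = max(S_T - K, 0):
  V(2,-2) = 0.000000; V(2,-1) = 0.000000; V(2,+0) = 0.010000; V(2,+1) = 9.388553; V(2,+2) = 19.779505
Backward induction: V(k, j) = exp(-r*dt) * [p_u * V(k+1, j+1) + p_m * V(k+1, j) + p_d * V(k+1, j-1)]
  V(1,-1) = exp(-r*dt) * [p_u*0.010000 + p_m*0.000000 + p_d*0.000000] = 0.001597
  V(1,+0) = exp(-r*dt) * [p_u*9.388553 + p_m*0.010000 + p_d*0.000000] = 1.505980
  V(1,+1) = exp(-r*dt) * [p_u*19.779505 + p_m*9.388553 + p_d*0.010000] = 9.417396
  V(0,+0) = exp(-r*dt) * [p_u*9.417396 + p_m*1.505980 + p_d*0.001597] = 2.507852


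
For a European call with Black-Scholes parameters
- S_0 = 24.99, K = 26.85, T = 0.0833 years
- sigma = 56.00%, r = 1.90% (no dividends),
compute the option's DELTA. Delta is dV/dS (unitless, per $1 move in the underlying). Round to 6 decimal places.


Answer: Delta = 0.361831

Derivation:
d1 = -0.3535695238; d2 = -0.5151952643
phi(d1) = 0.3747694518; exp(-qT) = 1.0000000000; exp(-rT) = 0.9984185518
N(d1) = 0.3618307587
Delta = exp(-qT) * N(d1) = 1.0000000000 * 0.3618307587 = 0.361831


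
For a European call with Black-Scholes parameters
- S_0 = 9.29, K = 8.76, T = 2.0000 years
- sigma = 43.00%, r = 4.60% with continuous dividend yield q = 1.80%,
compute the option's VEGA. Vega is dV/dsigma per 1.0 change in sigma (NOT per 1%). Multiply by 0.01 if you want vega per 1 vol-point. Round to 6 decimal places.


Answer: Vega = 4.477997

Derivation:
d1 = 0.4927426703; d2 = -0.1153691615
phi(d1) = 0.3533358695; exp(-qT) = 0.9646402935; exp(-rT) = 0.9121051495
Vega = S * exp(-qT) * phi(d1) * sqrt(T) = 9.2900 * 0.9646402935 * 0.3533358695 * 1.4142135624 = 4.477997


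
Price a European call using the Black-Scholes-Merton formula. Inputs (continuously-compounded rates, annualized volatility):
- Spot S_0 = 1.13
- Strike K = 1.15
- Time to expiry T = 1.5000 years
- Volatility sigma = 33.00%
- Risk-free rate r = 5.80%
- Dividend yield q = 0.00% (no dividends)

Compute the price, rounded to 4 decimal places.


d1 = (ln(S/K) + (r - q + 0.5*sigma^2) * T) / (sigma * sqrt(T)) = 0.37393240
d2 = d1 - sigma * sqrt(T) = -0.03023341
exp(-rT) = 0.91667710; exp(-qT) = 1.00000000
C = S_0 * exp(-qT) * N(d1) - K * exp(-rT) * N(d2)
N(d1) = 0.64577269; N(d2) = 0.48794045
C = 1.1300 * 1.00000000 * 0.64577269 - 1.1500 * 0.91667710 * 0.48794045 = 0.2153

Answer: Price = 0.2153


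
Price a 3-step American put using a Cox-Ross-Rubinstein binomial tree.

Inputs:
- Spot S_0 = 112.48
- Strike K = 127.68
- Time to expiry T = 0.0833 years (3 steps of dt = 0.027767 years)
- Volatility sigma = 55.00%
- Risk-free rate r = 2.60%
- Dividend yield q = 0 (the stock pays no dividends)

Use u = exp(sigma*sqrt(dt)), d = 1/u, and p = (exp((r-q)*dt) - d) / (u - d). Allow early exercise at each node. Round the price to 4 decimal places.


dt = T/N = 0.027767
u = exp(sigma*sqrt(dt)) = 1.095979; d = 1/u = 0.912426
p = (exp((r-q)*dt) - d) / (u - d) = 0.481038
Discount per step: exp(-r*dt) = 0.999278
Stock lattice S(k, i) with i counting down-moves:
  k=0: S(0,0) = 112.4800
  k=1: S(1,0) = 123.2758; S(1,1) = 102.6297
  k=2: S(2,0) = 135.1077; S(2,1) = 112.4800; S(2,2) = 93.6420
  k=3: S(3,0) = 148.0752; S(3,1) = 123.2758; S(3,2) = 102.6297; S(3,3) = 85.4414
Terminal payoffs V(N, i) = max(K - S_T, 0):
  V(3,0) = 0.000000; V(3,1) = 4.404245; V(3,2) = 25.050328; V(3,3) = 42.238628
Backward induction: V(k, i) = exp(-r*dt) * [p * V(k+1, i) + (1-p) * V(k+1, i+1)]; then take max(V_cont, immediate exercise) for American.
  V(2,0) = exp(-r*dt) * [p*0.000000 + (1-p)*4.404245] = 2.283984; exercise = 0.000000; V(2,0) = max -> 2.283984
  V(2,1) = exp(-r*dt) * [p*4.404245 + (1-p)*25.050328] = 15.107857; exercise = 15.200000; V(2,1) = max -> 15.200000
  V(2,2) = exp(-r*dt) * [p*25.050328 + (1-p)*42.238628] = 33.945879; exercise = 34.038022; V(2,2) = max -> 34.038022
  V(1,0) = exp(-r*dt) * [p*2.283984 + (1-p)*15.200000] = 8.980414; exercise = 4.404245; V(1,0) = max -> 8.980414
  V(1,1) = exp(-r*dt) * [p*15.200000 + (1-p)*34.038022] = 24.958184; exercise = 25.050328; V(1,1) = max -> 25.050328
  V(0,0) = exp(-r*dt) * [p*8.980414 + (1-p)*25.050328] = 17.307582; exercise = 15.200000; V(0,0) = max -> 17.307582

Answer: Price = V(0,0) = 17.3076


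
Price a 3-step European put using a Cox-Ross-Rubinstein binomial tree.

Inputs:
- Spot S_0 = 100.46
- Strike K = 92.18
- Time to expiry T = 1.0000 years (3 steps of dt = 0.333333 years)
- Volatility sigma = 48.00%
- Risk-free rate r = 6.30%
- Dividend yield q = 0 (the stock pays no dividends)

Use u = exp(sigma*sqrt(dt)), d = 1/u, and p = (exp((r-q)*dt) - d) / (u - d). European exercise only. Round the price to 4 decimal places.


Answer: Price = V(0,0) = 12.7841

Derivation:
dt = T/N = 0.333333
u = exp(sigma*sqrt(dt)) = 1.319335; d = 1/u = 0.757957
p = (exp((r-q)*dt) - d) / (u - d) = 0.468961
Discount per step: exp(-r*dt) = 0.979219
Stock lattice S(k, i) with i counting down-moves:
  k=0: S(0,0) = 100.4600
  k=1: S(1,0) = 132.5404; S(1,1) = 76.1444
  k=2: S(2,0) = 174.8653; S(2,1) = 100.4600; S(2,2) = 57.7142
  k=3: S(3,0) = 230.7060; S(3,1) = 132.5404; S(3,2) = 76.1444; S(3,3) = 43.7449
Terminal payoffs V(N, i) = max(K - S_T, 0):
  V(3,0) = 0.000000; V(3,1) = 0.000000; V(3,2) = 16.035602; V(3,3) = 48.435091
Backward induction: V(k, i) = exp(-r*dt) * [p * V(k+1, i) + (1-p) * V(k+1, i+1)].
  V(2,0) = exp(-r*dt) * [p*0.000000 + (1-p)*0.000000] = 0.000000
  V(2,1) = exp(-r*dt) * [p*0.000000 + (1-p)*16.035602] = 8.338561
  V(2,2) = exp(-r*dt) * [p*16.035602 + (1-p)*48.435091] = 32.550196
  V(1,0) = exp(-r*dt) * [p*0.000000 + (1-p)*8.338561] = 4.336077
  V(1,1) = exp(-r*dt) * [p*8.338561 + (1-p)*32.550196] = 20.755400
  V(0,0) = exp(-r*dt) * [p*4.336077 + (1-p)*20.755400] = 12.784065


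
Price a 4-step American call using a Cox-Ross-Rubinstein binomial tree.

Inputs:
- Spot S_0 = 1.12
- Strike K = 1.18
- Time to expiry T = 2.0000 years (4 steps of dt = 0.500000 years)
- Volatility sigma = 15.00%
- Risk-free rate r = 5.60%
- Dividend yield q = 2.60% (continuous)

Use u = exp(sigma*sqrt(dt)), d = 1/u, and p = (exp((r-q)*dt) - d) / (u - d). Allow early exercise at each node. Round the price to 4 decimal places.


Answer: Price = V(0,0) = 0.0957

Derivation:
dt = T/N = 0.500000
u = exp(sigma*sqrt(dt)) = 1.111895; d = 1/u = 0.899365
p = (exp((r-q)*dt) - d) / (u - d) = 0.544619
Discount per step: exp(-r*dt) = 0.972388
Stock lattice S(k, i) with i counting down-moves:
  k=0: S(0,0) = 1.1200
  k=1: S(1,0) = 1.2453; S(1,1) = 1.0073
  k=2: S(2,0) = 1.3847; S(2,1) = 1.1200; S(2,2) = 0.9059
  k=3: S(3,0) = 1.5396; S(3,1) = 1.2453; S(3,2) = 1.0073; S(3,3) = 0.8148
  k=4: S(4,0) = 1.7119; S(4,1) = 1.3847; S(4,2) = 1.1200; S(4,3) = 0.9059; S(4,4) = 0.7328
Terminal payoffs V(N, i) = max(S_T - K, 0):
  V(4,0) = 0.531881; V(4,1) = 0.204668; V(4,2) = 0.000000; V(4,3) = 0.000000; V(4,4) = 0.000000
Backward induction: V(k, i) = exp(-r*dt) * [p * V(k+1, i) + (1-p) * V(k+1, i+1)]; then take max(V_cont, immediate exercise) for American.
  V(3,0) = exp(-r*dt) * [p*0.531881 + (1-p)*0.204668] = 0.372303; exercise = 0.359606; V(3,0) = max -> 0.372303
  V(3,1) = exp(-r*dt) * [p*0.204668 + (1-p)*0.000000] = 0.108388; exercise = 0.065323; V(3,1) = max -> 0.108388
  V(3,2) = exp(-r*dt) * [p*0.000000 + (1-p)*0.000000] = 0.000000; exercise = 0.000000; V(3,2) = max -> 0.000000
  V(3,3) = exp(-r*dt) * [p*0.000000 + (1-p)*0.000000] = 0.000000; exercise = 0.000000; V(3,3) = max -> 0.000000
  V(2,0) = exp(-r*dt) * [p*0.372303 + (1-p)*0.108388] = 0.245160; exercise = 0.204668; V(2,0) = max -> 0.245160
  V(2,1) = exp(-r*dt) * [p*0.108388 + (1-p)*0.000000] = 0.057400; exercise = 0.000000; V(2,1) = max -> 0.057400
  V(2,2) = exp(-r*dt) * [p*0.000000 + (1-p)*0.000000] = 0.000000; exercise = 0.000000; V(2,2) = max -> 0.000000
  V(1,0) = exp(-r*dt) * [p*0.245160 + (1-p)*0.057400] = 0.155249; exercise = 0.065323; V(1,0) = max -> 0.155249
  V(1,1) = exp(-r*dt) * [p*0.057400 + (1-p)*0.000000] = 0.030398; exercise = 0.000000; V(1,1) = max -> 0.030398
  V(0,0) = exp(-r*dt) * [p*0.155249 + (1-p)*0.030398] = 0.095678; exercise = 0.000000; V(0,0) = max -> 0.095678


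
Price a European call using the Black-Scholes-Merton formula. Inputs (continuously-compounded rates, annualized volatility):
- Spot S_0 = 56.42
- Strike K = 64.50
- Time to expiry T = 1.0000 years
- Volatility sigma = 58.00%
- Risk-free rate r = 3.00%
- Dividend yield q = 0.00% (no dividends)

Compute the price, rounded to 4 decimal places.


Answer: Price = 10.7024

Derivation:
d1 = (ln(S/K) + (r - q + 0.5*sigma^2) * T) / (sigma * sqrt(T)) = 0.11096290
d2 = d1 - sigma * sqrt(T) = -0.46903710
exp(-rT) = 0.97044553; exp(-qT) = 1.00000000
C = S_0 * exp(-qT) * N(d1) - K * exp(-rT) * N(d2)
N(d1) = 0.54417712; N(d2) = 0.31952156
C = 56.4200 * 1.00000000 * 0.54417712 - 64.5000 * 0.97044553 * 0.31952156 = 10.7024


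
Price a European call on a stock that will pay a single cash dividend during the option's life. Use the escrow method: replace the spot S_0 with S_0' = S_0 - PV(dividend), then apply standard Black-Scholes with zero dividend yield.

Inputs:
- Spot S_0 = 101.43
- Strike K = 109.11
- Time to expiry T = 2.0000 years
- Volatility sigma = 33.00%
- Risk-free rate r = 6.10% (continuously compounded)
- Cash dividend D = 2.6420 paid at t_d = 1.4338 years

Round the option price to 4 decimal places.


PV(D) = D * exp(-r * t_d) = 2.6420 * 0.91625387 = 2.42074273
S_0' = S_0 - PV(D) = 101.4300 - 2.42074273 = 99.00925727
d1 = (ln(S_0'/K) + (r + sigma^2/2)*T) / (sigma*sqrt(T)) = 0.28660710
d2 = d1 - sigma*sqrt(T) = -0.18008337
exp(-rT) = 0.88514837
N(d1) = 0.61279341; N(d2) = 0.42854356
C = S_0' * N(d1) - K * exp(-rT) * N(d2) = 99.00925727 * 0.61279341 - 109.1100 * 0.88514837 * 0.42854356 = 19.2841

Answer: Price = 19.2841


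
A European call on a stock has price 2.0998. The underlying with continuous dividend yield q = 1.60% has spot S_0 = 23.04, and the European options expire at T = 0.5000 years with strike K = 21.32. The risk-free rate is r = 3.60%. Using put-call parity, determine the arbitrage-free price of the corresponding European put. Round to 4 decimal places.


Answer: Put price = 0.1831

Derivation:
Put-call parity: C - P = S_0 * exp(-qT) - K * exp(-rT).
S_0 * exp(-qT) = 23.0400 * 0.99203191 = 22.85641532
K * exp(-rT) = 21.3200 * 0.98216103 = 20.93967321
P = C - S*exp(-qT) + K*exp(-rT)
P = 2.0998 - 22.85641532 + 20.93967321 = 0.1831


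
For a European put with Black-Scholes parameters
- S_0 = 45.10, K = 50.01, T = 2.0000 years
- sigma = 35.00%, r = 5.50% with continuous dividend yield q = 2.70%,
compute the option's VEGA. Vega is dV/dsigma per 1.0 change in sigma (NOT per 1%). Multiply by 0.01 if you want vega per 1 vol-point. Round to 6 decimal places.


Answer: Vega = 23.831039

Derivation:
d1 = 0.1518446376; d2 = -0.3431301092
phi(d1) = 0.3943695243; exp(-qT) = 0.9474321065; exp(-rT) = 0.8958341353
Vega = S * exp(-qT) * phi(d1) * sqrt(T) = 45.1000 * 0.9474321065 * 0.3943695243 * 1.4142135624 = 23.831039


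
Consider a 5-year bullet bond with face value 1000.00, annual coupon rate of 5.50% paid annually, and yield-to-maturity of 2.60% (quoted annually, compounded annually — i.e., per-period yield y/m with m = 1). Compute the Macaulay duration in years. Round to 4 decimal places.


Answer: Macaulay duration = 4.5392 years

Derivation:
Coupon per period c = face * coupon_rate / m = 55.000000
Periods per year m = 1; per-period yield y/m = 0.026000
Number of cashflows N = 5
Cashflows (t years, CF_t, discount factor 1/(1+y/m)^(m*t), PV):
  t = 1.0000: CF_t = 55.000000, DF = 0.974659, PV = 53.606238
  t = 2.0000: CF_t = 55.000000, DF = 0.949960, PV = 52.247795
  t = 3.0000: CF_t = 55.000000, DF = 0.925887, PV = 50.923777
  t = 4.0000: CF_t = 55.000000, DF = 0.902424, PV = 49.633311
  t = 5.0000: CF_t = 1055.000000, DF = 0.879555, PV = 927.930940
Price P = sum_t PV_t = 1134.342061
Macaulay numerator sum_t t * PV_t:
  t * PV_t at t = 1.0000: 53.606238
  t * PV_t at t = 2.0000: 104.495590
  t * PV_t at t = 3.0000: 152.771331
  t * PV_t at t = 4.0000: 198.533243
  t * PV_t at t = 5.0000: 4639.654701
Macaulay duration D = (sum_t t * PV_t) / P = 5149.061104 / 1134.342061 = 4.539249


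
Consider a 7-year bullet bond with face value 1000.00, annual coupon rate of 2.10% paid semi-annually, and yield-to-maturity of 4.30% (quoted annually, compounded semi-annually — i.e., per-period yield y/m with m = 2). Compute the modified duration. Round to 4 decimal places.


Coupon per period c = face * coupon_rate / m = 10.500000
Periods per year m = 2; per-period yield y/m = 0.021500
Number of cashflows N = 14
Cashflows (t years, CF_t, discount factor 1/(1+y/m)^(m*t), PV):
  t = 0.5000: CF_t = 10.500000, DF = 0.978953, PV = 10.279001
  t = 1.0000: CF_t = 10.500000, DF = 0.958348, PV = 10.062654
  t = 1.5000: CF_t = 10.500000, DF = 0.938177, PV = 9.850861
  t = 2.0000: CF_t = 10.500000, DF = 0.918431, PV = 9.643525
  t = 2.5000: CF_t = 10.500000, DF = 0.899100, PV = 9.440553
  t = 3.0000: CF_t = 10.500000, DF = 0.880177, PV = 9.241853
  t = 3.5000: CF_t = 10.500000, DF = 0.861651, PV = 9.047336
  t = 4.0000: CF_t = 10.500000, DF = 0.843515, PV = 8.856912
  t = 4.5000: CF_t = 10.500000, DF = 0.825762, PV = 8.670496
  t = 5.0000: CF_t = 10.500000, DF = 0.808381, PV = 8.488004
  t = 5.5000: CF_t = 10.500000, DF = 0.791367, PV = 8.309353
  t = 6.0000: CF_t = 10.500000, DF = 0.774711, PV = 8.134462
  t = 6.5000: CF_t = 10.500000, DF = 0.758405, PV = 7.963252
  t = 7.0000: CF_t = 1010.500000, DF = 0.742442, PV = 750.238115
Price P = sum_t PV_t = 868.226380
First compute Macaulay numerator sum_t t * PV_t:
  t * PV_t at t = 0.5000: 5.139501
  t * PV_t at t = 1.0000: 10.062654
  t * PV_t at t = 1.5000: 14.776291
  t * PV_t at t = 2.0000: 19.287050
  t * PV_t at t = 2.5000: 23.601383
  t * PV_t at t = 3.0000: 27.725560
  t * PV_t at t = 3.5000: 31.665675
  t * PV_t at t = 4.0000: 35.427648
  t * PV_t at t = 4.5000: 39.017234
  t * PV_t at t = 5.0000: 42.440021
  t * PV_t at t = 5.5000: 45.701442
  t * PV_t at t = 6.0000: 48.806773
  t * PV_t at t = 6.5000: 51.761140
  t * PV_t at t = 7.0000: 5251.666806
Macaulay duration D = 5647.079180 / 868.226380 = 6.504155
Modified duration = D / (1 + y/m) = 6.504155 / (1 + 0.021500) = 6.367259

Answer: Modified duration = 6.3673


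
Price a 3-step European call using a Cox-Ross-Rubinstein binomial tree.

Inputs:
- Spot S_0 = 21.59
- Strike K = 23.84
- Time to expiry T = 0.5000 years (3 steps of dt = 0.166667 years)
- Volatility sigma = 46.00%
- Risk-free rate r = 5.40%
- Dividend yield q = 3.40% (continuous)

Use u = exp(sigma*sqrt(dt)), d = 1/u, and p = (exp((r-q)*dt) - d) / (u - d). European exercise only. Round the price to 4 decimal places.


Answer: Price = V(0,0) = 2.0933

Derivation:
dt = T/N = 0.166667
u = exp(sigma*sqrt(dt)) = 1.206585; d = 1/u = 0.828785
p = (exp((r-q)*dt) - d) / (u - d) = 0.462027
Discount per step: exp(-r*dt) = 0.991040
Stock lattice S(k, i) with i counting down-moves:
  k=0: S(0,0) = 21.5900
  k=1: S(1,0) = 26.0502; S(1,1) = 17.8935
  k=2: S(2,0) = 31.4318; S(2,1) = 21.5900; S(2,2) = 14.8298
  k=3: S(3,0) = 37.9251; S(3,1) = 26.0502; S(3,2) = 17.8935; S(3,3) = 12.2908
Terminal payoffs V(N, i) = max(S_T - K, 0):
  V(3,0) = 14.085090; V(3,1) = 2.210174; V(3,2) = 0.000000; V(3,3) = 0.000000
Backward induction: V(k, i) = exp(-r*dt) * [p * V(k+1, i) + (1-p) * V(k+1, i+1)].
  V(2,0) = exp(-r*dt) * [p*14.085090 + (1-p)*2.210174] = 7.627742
  V(2,1) = exp(-r*dt) * [p*2.210174 + (1-p)*0.000000] = 1.012010
  V(2,2) = exp(-r*dt) * [p*0.000000 + (1-p)*0.000000] = 0.000000
  V(1,0) = exp(-r*dt) * [p*7.627742 + (1-p)*1.012010] = 4.032201
  V(1,1) = exp(-r*dt) * [p*1.012010 + (1-p)*0.000000] = 0.463386
  V(0,0) = exp(-r*dt) * [p*4.032201 + (1-p)*0.463386] = 2.093349
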